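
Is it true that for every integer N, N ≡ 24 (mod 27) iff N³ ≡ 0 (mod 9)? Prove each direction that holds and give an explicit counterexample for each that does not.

Only the forward direction holds.

Forward direction. Suppose N ≡ 24 (mod 27). Then N³ ≡ 24³ = 13824 (mod 27), and since 9 ∣ 27, also N³ ≡ 0 (mod 9).

Converse. This fails: take N = 0. Then 0³ = 0 ≡ 0 (mod 9), yet 0 ≡ 0 (mod 27), not 24.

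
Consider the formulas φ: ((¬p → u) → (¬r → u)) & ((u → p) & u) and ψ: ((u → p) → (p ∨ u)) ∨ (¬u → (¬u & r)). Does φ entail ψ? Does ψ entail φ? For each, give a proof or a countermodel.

Converse. This fails. Under p = T, u = F, r = F, the left side is false but the right side is true.

Forward direction. Assume the antecedent. If p is true, the consequent reduces to true regardless of the other variables. If p is false, the antecedent cannot hold. Either way the consequent holds.

(⇒) holds; (⇐) fails.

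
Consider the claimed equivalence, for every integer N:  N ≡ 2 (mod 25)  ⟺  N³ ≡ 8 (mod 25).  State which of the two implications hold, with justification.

Both directions hold.

(→) Suppose N ≡ 2 (mod 25). Write N = 25j + 2. Then (25j + 2)³ = 15625j³ + 3750j² + 300j + 8 = 25(625j³ + 150j² + 12j) + 8, so N³ ≡ 8 (mod 25).

(←) Conversely, suppose N³ ≡ 8 (mod 25). The only residue r in {0, …, 24} with r³ ≡ 8 (mod 25) is r = 2, so N ≡ 2 (mod 25).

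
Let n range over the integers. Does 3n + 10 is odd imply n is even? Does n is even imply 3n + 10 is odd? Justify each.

(⟹) This fails: n = 3 gives 3n + 10 = 19, which is odd, but 3 is odd, not even.

(⟸) This also fails: n = 0 is even, but 3n + 10 = 10 is even, not odd.

(⇒) fails and (⇐) fails.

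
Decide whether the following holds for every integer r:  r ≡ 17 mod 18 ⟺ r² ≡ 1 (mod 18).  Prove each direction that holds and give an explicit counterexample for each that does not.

(←) This fails: take r = 1. Then 1² = 1 ≡ 1 (mod 18), yet 1 ≡ 1 (mod 18), not 17.

(→) Suppose r ≡ 17 mod 18. Write r = 18j + 17. Then (18j + 17)² = 324j² + 612j + 289 = 18(18j² + 34j + 16) + 1, so r² ≡ 1 (mod 18).

Only the forward direction holds.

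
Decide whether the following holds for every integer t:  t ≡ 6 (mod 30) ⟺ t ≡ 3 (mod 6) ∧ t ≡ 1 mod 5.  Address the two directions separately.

[⇒] This fails: t = 6 gives 6 ≡ 6 (mod 30) but 6 ≡ 0 (mod 6), so the conjunction on the right does not hold.

[⇐] This fails: t = 21 satisfies both congruences on the right (21 ≡ 3 mod 6 and 21 ≡ 1 mod 5) yet 21 ≡ 21 (mod 30), not 6.

(⇒) fails and (⇐) fails.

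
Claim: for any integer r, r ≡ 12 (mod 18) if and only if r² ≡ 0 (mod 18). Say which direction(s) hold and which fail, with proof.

(⟹) Suppose r ≡ 12 (mod 18). Write r = 18j + 12. Then (18j + 12)² = 324j² + 432j + 144 = 18(18j² + 24j + 8) + 0, so r² ≡ 0 (mod 18).

(⟸) This fails: take r = 0. Then 0² = 0 ≡ 0 (mod 18), yet 0 ≡ 0 (mod 18), not 12.

Only the forward implication holds.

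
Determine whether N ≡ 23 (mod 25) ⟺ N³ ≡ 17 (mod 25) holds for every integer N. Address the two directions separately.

Forward direction. Suppose N ≡ 23 (mod 25). Write N = 25j + 23. Then (25j + 23)³ = 15625j³ + 43125j² + 39675j + 12167 = 25(625j³ + 1725j² + 1587j + 486) + 17, so N³ ≡ 17 (mod 25).

Converse. Suppose N³ ≡ 17 (mod 25). The only residue r in {0, …, 24} with r³ ≡ 17 (mod 25) is r = 23, so N ≡ 23 (mod 25).

Equivalent; both directions hold.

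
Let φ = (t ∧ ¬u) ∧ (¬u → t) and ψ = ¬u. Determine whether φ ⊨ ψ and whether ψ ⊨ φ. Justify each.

(⇒) holds; (⇐) fails.

(←) This fails. Under u = F, t = F, the left side is false but the right side is true.

(→) Assume the antecedent. If u is true, the antecedent cannot hold. If u is false, ¬u reduces to true regardless of the other variables. Either way ¬u holds.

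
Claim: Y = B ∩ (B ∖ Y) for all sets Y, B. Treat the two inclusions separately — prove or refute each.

Both inclusions fail.

(⊆) This inclusion fails. Take Y = {1}, B = ∅; then 1 ∈ Y but 1 ∉ B ∩ (B ∖ Y).

(⊇) This inclusion fails. Take Y = ∅, B = {1}; then 1 ∈ B ∩ (B ∖ Y) but 1 ∉ Y.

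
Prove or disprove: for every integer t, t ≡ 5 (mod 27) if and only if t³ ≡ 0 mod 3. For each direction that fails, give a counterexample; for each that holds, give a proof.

Both directions fail.

Forward direction. This fails: take t = 5. Then 5 ≡ 5 (mod 27), but 5³ = 125 ≡ 2 (mod 3), not 0.

Converse. This fails: take t = 0. Then 0³ = 0 ≡ 0 (mod 3), yet 0 ≡ 0 (mod 27), not 5.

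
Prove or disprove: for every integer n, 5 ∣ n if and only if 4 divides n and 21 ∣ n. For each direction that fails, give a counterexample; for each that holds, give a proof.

Forward direction. This fails: take n = 5. Certainly 5 ∣ 5, but 4 ∤ 5.

Converse. This fails: take n = 84. Both 4 ∣ 84 and 21 ∣ 84, yet 84 is not a multiple of 5 (since 84 = 16·5 + 4), so 5 ∤ 84.

Neither implication holds.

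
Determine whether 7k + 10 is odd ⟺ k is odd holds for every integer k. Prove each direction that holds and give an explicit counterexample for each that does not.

(⟹) Suppose 7k + 10 is odd. Since 7 is odd, 7k and k have the same parity, so 7k + 10 ≡ k + 10 (mod 2). As 10 is even, 7k + 10 is odd exactly when k is odd. Thus k is odd.

(⟸) Conversely, suppose k is odd; write k = 2j + 1. Then 7k + 10 = 7·(2j + 1) + 10 = 2·7j + 17, which is odd.

Both directions hold.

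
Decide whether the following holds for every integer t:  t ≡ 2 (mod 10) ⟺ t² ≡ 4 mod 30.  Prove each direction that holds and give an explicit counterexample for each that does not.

Neither direction holds.

[⇒] This fails: take t = 12. Then 12 ≡ 2 (mod 10), but 12² = 144 ≡ 24 (mod 30), not 4.

[⇐] This fails: take t = 8. Then 8² = 64 ≡ 4 (mod 30), yet 8 ≡ 8 (mod 10), not 2.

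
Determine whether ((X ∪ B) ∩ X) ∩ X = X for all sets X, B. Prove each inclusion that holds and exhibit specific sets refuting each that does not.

(⟹) Let x ∈ ((X ∪ B) ∩ X) ∩ X. Then either x ∈ X and x ∉ B; or x ∈ X ∩ B. In each case x ∈ X, so ((X ∪ B) ∩ X) ∩ X ⊆ X.

(⟸) Let x ∈ X. Then either x ∈ X and x ∉ B; or x ∈ X ∩ B. In each case x ∈ ((X ∪ B) ∩ X) ∩ X, so X ⊆ ((X ∪ B) ∩ X) ∩ X.

Both inclusions hold.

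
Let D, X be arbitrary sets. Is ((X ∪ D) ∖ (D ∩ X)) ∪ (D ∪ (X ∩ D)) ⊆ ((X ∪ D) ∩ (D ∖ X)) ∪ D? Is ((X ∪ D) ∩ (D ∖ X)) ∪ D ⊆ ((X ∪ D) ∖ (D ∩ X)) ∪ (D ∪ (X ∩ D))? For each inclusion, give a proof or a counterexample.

(⊆) fails; (⊇) holds.

(⟹) This inclusion fails. Take D = ∅, X = {1}; then 1 ∈ ((X ∪ D) ∖ (D ∩ X)) ∪ (D ∪ (X ∩ D)) but 1 ∉ ((X ∪ D) ∩ (D ∖ X)) ∪ D.

(⟸) Let x ∈ ((X ∪ D) ∩ (D ∖ X)) ∪ D. Then either x ∈ D and x ∉ X; or x ∈ D ∩ X. In each case x ∈ ((X ∪ D) ∖ (D ∩ X)) ∪ (D ∪ (X ∩ D)), so ((X ∪ D) ∩ (D ∖ X)) ∪ D ⊆ ((X ∪ D) ∖ (D ∩ X)) ∪ (D ∪ (X ∩ D)).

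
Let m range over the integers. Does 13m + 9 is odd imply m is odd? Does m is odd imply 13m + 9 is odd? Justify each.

Neither direction holds.

(⟹) This fails: m = 2 gives 13m + 9 = 35, which is odd, but 2 is even, not odd.

(⟸) This also fails: m = 5 is odd, but 13m + 9 = 74 is even, not odd.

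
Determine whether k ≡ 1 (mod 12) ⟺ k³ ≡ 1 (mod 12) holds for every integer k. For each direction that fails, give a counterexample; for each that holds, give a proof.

Both directions hold.

Forward direction. Suppose k ≡ 1 (mod 12). Write k = 12j + 1. Then (12j + 1)³ = 1728j³ + 432j² + 36j + 1 = 12(144j³ + 36j² + 3j) + 1, so k³ ≡ 1 (mod 12).

Converse. Suppose k³ ≡ 1 (mod 12). The only residue r in {0, …, 11} with r³ ≡ 1 (mod 12) is r = 1, so k ≡ 1 (mod 12).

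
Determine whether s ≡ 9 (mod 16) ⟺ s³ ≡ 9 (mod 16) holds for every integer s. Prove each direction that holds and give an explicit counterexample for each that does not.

(⟹) Suppose s ≡ 9 (mod 16). Write s = 16j + 9. Then (16j + 9)³ = 4096j³ + 6912j² + 3888j + 729 = 16(256j³ + 432j² + 243j + 45) + 9, so s³ ≡ 9 (mod 16).

(⟸) Conversely, suppose s³ ≡ 9 (mod 16). The only residue r in {0, …, 15} with r³ ≡ 9 (mod 16) is r = 9, so s ≡ 9 (mod 16).

Equivalent; both directions hold.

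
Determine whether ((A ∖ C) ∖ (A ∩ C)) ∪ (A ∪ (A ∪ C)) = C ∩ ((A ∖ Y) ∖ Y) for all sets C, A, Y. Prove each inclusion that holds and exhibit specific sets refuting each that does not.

(⊆) fails; (⊇) holds.

(⊇) Let x ∈ C ∩ ((A ∖ Y) ∖ Y). Then x ∈ C ∩ A and x ∉ Y, from which x ∈ ((A ∖ C) ∖ (A ∩ C)) ∪ (A ∪ (A ∪ C)).

(⊆) This inclusion fails. Take C = {1}, A = ∅, Y = ∅; then 1 ∈ ((A ∖ C) ∖ (A ∩ C)) ∪ (A ∪ (A ∪ C)) but 1 ∉ C ∩ ((A ∖ Y) ∖ Y).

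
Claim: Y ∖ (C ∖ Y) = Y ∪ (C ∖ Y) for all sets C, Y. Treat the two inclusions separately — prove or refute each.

(⊆) holds; (⊇) fails.

(⊆) Let x ∈ Y ∖ (C ∖ Y). Then either x ∈ Y and x ∉ C; or x ∈ C ∩ Y. In each case x ∈ Y ∪ (C ∖ Y), so Y ∖ (C ∖ Y) ⊆ Y ∪ (C ∖ Y).

(⊇) This inclusion fails. Take C = {1}, Y = ∅; then 1 ∈ Y ∪ (C ∖ Y) but 1 ∉ Y ∖ (C ∖ Y).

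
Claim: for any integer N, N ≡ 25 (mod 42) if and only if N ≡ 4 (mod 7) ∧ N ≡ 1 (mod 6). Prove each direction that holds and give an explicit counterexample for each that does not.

Equivalent; both directions hold.

(→) Suppose N ≡ 25 (mod 42); write N = 42j + 25. Since 7 ∣ 42, reducing mod 7 gives N ≡ 25 ≡ 4 (mod 7); since 6 ∣ 42, reducing mod 6 gives N ≡ 25 ≡ 1 (mod 6).

(←) Conversely, if N ≡ 4 (mod 7) and N ≡ 1 (mod 6), then by the Chinese remainder theorem N ≡ 25 (mod 42). This is exactly N ≡ 25 (mod 42).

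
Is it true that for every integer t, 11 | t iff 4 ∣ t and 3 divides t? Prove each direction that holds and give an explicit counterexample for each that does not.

(⇒) This fails: take t = 11. Certainly 11 ∣ 11, but 4 ∤ 11.

(⇐) This fails: take t = 12. Both 4 ∣ 12 and 3 ∣ 12, yet 12 is not a multiple of 11 (since 12 = 1·11 + 1), so 11 ∤ 12.

Neither direction holds.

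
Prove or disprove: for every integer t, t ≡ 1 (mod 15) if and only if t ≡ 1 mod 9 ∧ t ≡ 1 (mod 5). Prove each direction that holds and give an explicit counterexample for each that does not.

Only the converse holds.

[⇒] This fails: t = 16 gives 16 ≡ 1 (mod 15) but 16 ≡ 7 (mod 9), so the conjunction on the right does not hold.

[⇐] Conversely, if t ≡ 1 (mod 9) and t ≡ 1 (mod 5), then by the Chinese remainder theorem t ≡ 1 (mod 45). Since 1 ≡ 1 (mod 15) and 15 ∣ 45, we get t ≡ 1 (mod 15).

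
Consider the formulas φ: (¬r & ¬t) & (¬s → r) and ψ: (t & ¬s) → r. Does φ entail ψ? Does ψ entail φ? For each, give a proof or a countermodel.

Only the forward implication holds.

(⇒) Assume the antecedent. If s is true, (t & ¬s) → r reduces to true regardless of the other variables. If s is false, the antecedent cannot hold. Either way (t & ¬s) → r holds.

(⇐) This fails. Under s = F, t = F, r = F, the left side is false but the right side is true.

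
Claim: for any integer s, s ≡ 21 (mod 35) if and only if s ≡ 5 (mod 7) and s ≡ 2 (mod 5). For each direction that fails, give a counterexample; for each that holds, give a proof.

Forward direction. This fails: s = 21 gives 21 ≡ 21 (mod 35) but 21 ≡ 0 (mod 7), so the conjunction on the right does not hold.

Converse. This fails: s = 12 satisfies both congruences on the right (12 ≡ 5 mod 7 and 12 ≡ 2 mod 5) yet 12 ≡ 12 (mod 35), not 21.

Both directions fail.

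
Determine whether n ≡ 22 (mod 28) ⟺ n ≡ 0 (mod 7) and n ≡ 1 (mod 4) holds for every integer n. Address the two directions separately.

Neither direction holds.

Forward direction. This fails: n = 22 gives 22 ≡ 22 (mod 28) but 22 ≡ 1 (mod 7), so the conjunction on the right does not hold.

Converse. This fails: n = 21 satisfies both congruences on the right (21 ≡ 0 mod 7 and 21 ≡ 1 mod 4) yet 21 ≡ 21 (mod 28), not 22.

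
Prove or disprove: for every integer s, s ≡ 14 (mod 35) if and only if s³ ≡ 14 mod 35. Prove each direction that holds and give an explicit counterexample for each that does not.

Both directions hold.

(⟹) Suppose s ≡ 14 (mod 35). Write s = 35j + 14. Then (35j + 14)³ = 42875j³ + 51450j² + 20580j + 2744 = 35(1225j³ + 1470j² + 588j + 78) + 14, so s³ ≡ 14 (mod 35).

(⟸) Conversely, suppose s³ ≡ 14 (mod 35). The only residue r in {0, …, 34} with r³ ≡ 14 (mod 35) is r = 14, so s ≡ 14 (mod 35).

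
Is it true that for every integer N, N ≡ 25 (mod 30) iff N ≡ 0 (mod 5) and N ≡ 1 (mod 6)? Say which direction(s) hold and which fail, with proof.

Equivalent; both directions hold.

[⇒] Suppose N ≡ 25 (mod 30); write N = 30j + 25. Since 5 ∣ 30, reducing mod 5 gives N ≡ 25 ≡ 0 (mod 5); since 6 ∣ 30, reducing mod 6 gives N ≡ 25 ≡ 1 (mod 6).

[⇐] Conversely, if N ≡ 0 (mod 5) and N ≡ 1 (mod 6), then by the Chinese remainder theorem N ≡ 25 (mod 30). This is exactly N ≡ 25 (mod 30).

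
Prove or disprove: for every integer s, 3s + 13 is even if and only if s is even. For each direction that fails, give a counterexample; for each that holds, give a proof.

Forward direction. This fails: s = 5 gives 3s + 13 = 28, which is even, but 5 is odd, not even.

Converse. This also fails: s = 4 is even, but 3s + 13 = 25 is odd, not even.

Neither implication holds.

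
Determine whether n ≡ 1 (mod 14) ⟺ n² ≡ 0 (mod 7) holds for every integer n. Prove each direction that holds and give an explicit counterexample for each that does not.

(→) This fails: take n = 1. Then 1 ≡ 1 (mod 14), but 1² = 1 ≡ 1 (mod 7), not 0.

(←) This fails: take n = 0. Then 0² = 0 ≡ 0 (mod 7), yet 0 ≡ 0 (mod 14), not 1.

Both directions fail.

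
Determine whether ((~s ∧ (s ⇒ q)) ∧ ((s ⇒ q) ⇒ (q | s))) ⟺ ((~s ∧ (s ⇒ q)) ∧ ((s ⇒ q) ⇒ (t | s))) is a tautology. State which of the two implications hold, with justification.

(→) This fails. Under s = F, t = F, q = T, the left side is true but the right side is false.

(←) This fails. Under s = F, t = T, q = F, the left side is false but the right side is true.

Both directions fail.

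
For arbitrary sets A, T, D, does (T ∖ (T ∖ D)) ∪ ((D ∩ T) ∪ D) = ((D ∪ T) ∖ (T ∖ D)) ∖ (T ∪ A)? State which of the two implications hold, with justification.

Forward inclusion. This inclusion fails. Take A = {1}, T = ∅, D = {1}; then 1 ∈ (T ∖ (T ∖ D)) ∪ ((D ∩ T) ∪ D) but 1 ∉ ((D ∪ T) ∖ (T ∖ D)) ∖ (T ∪ A).

Reverse inclusion. Let x ∈ ((D ∪ T) ∖ (T ∖ D)) ∖ (T ∪ A). Then x ∈ D and x ∉ A, T, from which x ∈ (T ∖ (T ∖ D)) ∪ ((D ∩ T) ∪ D).

The sets are not equal: only the reverse inclusion holds.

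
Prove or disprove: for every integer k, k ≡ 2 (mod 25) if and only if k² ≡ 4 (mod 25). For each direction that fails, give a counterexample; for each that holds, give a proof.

Not equivalent: only (⇒) holds.

(⟸) This fails: take k = 23. Then 23² = 529 ≡ 4 (mod 25), yet 23 ≡ 23 (mod 25), not 2.

(⟹) Suppose k ≡ 2 (mod 25). Write k = 25j + 2. Then (25j + 2)² = 625j² + 100j + 4 = 25(25j² + 4j) + 4, so k² ≡ 4 (mod 25).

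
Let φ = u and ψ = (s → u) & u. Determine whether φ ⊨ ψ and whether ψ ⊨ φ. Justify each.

Forward direction. Assume the antecedent. If s is true, the antecedent forces (s = T, u = T), and (s → u) & u holds there. If s is false, the antecedent forces (s = F, u = T), and (s → u) & u holds there. Either way (s → u) & u holds.

Converse. Assume the antecedent. If s is true, the antecedent forces (s = T, u = T), and u holds there. If s is false, the antecedent forces (s = F, u = T), and u holds there. Either way u holds.

Equivalent; both directions hold.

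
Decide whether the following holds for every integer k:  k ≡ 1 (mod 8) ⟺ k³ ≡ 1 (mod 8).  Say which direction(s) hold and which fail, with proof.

Both directions hold; the statement is true.

(→) Suppose k ≡ 1 (mod 8). Write k = 8j + 1. Then (8j + 1)³ = 512j³ + 192j² + 24j + 1 = 8(64j³ + 24j² + 3j) + 1, so k³ ≡ 1 (mod 8).

(←) For the converse, argue contrapositively. If k ≢ 1 (mod 8), then k is congruent to one of 0, 2, 3, 4, 5, 6, 7 modulo 8, and these give k³ ≡ 0, 0, 3, 0, 5, 0, 7 respectively — never 1.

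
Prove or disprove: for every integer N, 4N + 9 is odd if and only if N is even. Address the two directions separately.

Only the reverse direction holds.

(→) This fails: take N = 3. Then 4N + 9 = 21, which is odd, yet N = 3 is odd, not even.

(←) Suppose N is even. Since 4 is even, 4N is even for every N, so 4N + 9 has the same parity as 9, which is odd. Hence 4N + 9 is odd.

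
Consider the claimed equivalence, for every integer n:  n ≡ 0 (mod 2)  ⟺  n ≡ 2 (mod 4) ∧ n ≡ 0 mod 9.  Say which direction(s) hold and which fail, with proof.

Only the converse holds.

Converse. If n ≡ 2 (mod 4) and n ≡ 0 (mod 9), then by the Chinese remainder theorem n ≡ 18 (mod 36). Since 18 ≡ 0 (mod 2) and 2 ∣ 36, we get n ≡ 0 (mod 2).

Forward direction. This fails: n = 0 gives 0 ≡ 0 (mod 2) but 0 ≡ 0 (mod 4), so the conjunction on the right does not hold.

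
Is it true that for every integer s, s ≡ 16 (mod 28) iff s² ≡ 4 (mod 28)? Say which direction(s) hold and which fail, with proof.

(→) Suppose s ≡ 16 (mod 28). Write s = 28j + 16. Then (28j + 16)² = 784j² + 896j + 256 = 28(28j² + 32j + 9) + 4, so s² ≡ 4 (mod 28).

(←) This fails: take s = 2. Then 2² = 4 ≡ 4 (mod 28), yet 2 ≡ 2 (mod 28), not 16.

Only the forward implication holds.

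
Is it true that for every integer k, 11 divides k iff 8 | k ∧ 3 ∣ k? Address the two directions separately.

(→) This fails: take k = 11. Certainly 11 ∣ 11, but 8 ∤ 11.

(←) This fails: take k = 24. Both 8 ∣ 24 and 3 ∣ 24, yet 24 is not a multiple of 11 (since 24 = 2·11 + 2), so 11 ∤ 24.

Neither implication holds.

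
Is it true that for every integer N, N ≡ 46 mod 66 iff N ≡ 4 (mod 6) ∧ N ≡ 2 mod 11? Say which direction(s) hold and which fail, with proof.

The biconditional holds.

(⟹) Suppose N ≡ 46 (mod 66); write N = 66j + 46. Since 6 ∣ 66, reducing mod 6 gives N ≡ 46 ≡ 4 (mod 6); since 11 ∣ 66, reducing mod 11 gives N ≡ 46 ≡ 2 (mod 11).

(⟸) Conversely, if N ≡ 4 (mod 6) and N ≡ 2 (mod 11), then by the Chinese remainder theorem N ≡ 46 (mod 66). This is exactly N ≡ 46 (mod 66).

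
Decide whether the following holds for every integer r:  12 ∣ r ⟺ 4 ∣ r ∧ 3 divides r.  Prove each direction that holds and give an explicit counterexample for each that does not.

Both implications hold.

Converse. Suppose 4 ∣ r and 3 ∣ r. Any common multiple of 4 and 3 is a multiple of their lcm; here gcd(4, 3) = 1, so lcm(4, 3) = 4·3 = 12, so 12 ∣ r.

Forward direction. If 12 ∣ r, write r = 12q. Since 12 = 3·4, r = 4·(3q), so 4 ∣ r; and since 12 = 4·3, r = 3·(4q), so 3 ∣ r.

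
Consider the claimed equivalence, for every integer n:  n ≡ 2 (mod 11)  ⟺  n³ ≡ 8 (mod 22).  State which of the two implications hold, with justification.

(→) This fails: take n = 13. Then 13 ≡ 2 (mod 11), but 13³ = 2197 ≡ 19 (mod 22), not 8.

(←) Conversely, the residues r modulo 22 with r³ ≡ 8 (mod 22) are exactly {2}, and each is ≡ 2 (mod 11).

Only the converse holds.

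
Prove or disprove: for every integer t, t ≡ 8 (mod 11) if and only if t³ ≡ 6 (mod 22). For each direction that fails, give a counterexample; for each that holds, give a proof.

(⇒) This fails: take t = 19. Then 19 ≡ 8 (mod 11), but 19³ = 6859 ≡ 17 (mod 22), not 6.

(⇐) Conversely, the residues r modulo 22 with r³ ≡ 6 (mod 22) are exactly {8}, and each is ≡ 8 (mod 11).

Not equivalent: only (⇐) holds.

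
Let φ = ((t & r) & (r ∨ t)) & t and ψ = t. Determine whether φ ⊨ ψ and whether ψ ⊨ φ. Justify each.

Forward direction. Assume the antecedent. If r is true, the antecedent forces (r = T, t = T), and t holds there. If r is false, the antecedent cannot hold. Either way t holds.

Converse. This fails. Under r = F, t = T, the left side is false but the right side is true.

Only the forward implication holds.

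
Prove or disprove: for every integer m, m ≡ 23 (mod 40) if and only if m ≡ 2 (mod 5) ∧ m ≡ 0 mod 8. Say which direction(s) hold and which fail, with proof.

[⇒] This fails: m = 23 gives 23 ≡ 23 (mod 40) but 23 ≡ 3 (mod 5), so the conjunction on the right does not hold.

[⇐] This fails: m = 32 satisfies both congruences on the right (32 ≡ 2 mod 5 and 32 ≡ 0 mod 8) yet 32 ≡ 32 (mod 40), not 23.

Neither direction holds.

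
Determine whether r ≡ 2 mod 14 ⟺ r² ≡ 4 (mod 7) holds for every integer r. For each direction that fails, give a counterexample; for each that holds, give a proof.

Only the forward direction holds.

(⟹) Suppose r ≡ 2 (mod 14). Then r² ≡ 2² = 4 (mod 14), and since 7 ∣ 14, also r² ≡ 4 (mod 7).

(⟸) This fails: take r = 5. Then 5² = 25 ≡ 4 (mod 7), yet 5 ≡ 5 (mod 14), not 2.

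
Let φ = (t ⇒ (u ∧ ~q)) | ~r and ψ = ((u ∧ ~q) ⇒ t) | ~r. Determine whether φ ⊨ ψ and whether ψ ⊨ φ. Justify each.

(→) This fails. Under u = T, q = F, t = F, r = T, the left side is true but the right side is false.

(←) This fails. Under u = F, q = F, t = T, r = T, the left side is false but the right side is true.

Both directions fail.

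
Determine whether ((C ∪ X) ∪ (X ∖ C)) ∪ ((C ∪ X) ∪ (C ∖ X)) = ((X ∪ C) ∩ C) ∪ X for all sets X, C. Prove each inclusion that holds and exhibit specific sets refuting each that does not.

(⊆) Let x ∈ ((C ∪ X) ∪ (X ∖ C)) ∪ ((C ∪ X) ∪ (C ∖ X)). Then either x ∈ X and x ∉ C; or x ∈ C and x ∉ X; or x ∈ X ∩ C. In each case x ∈ ((X ∪ C) ∩ C) ∪ X, so ((C ∪ X) ∪ (X ∖ C)) ∪ ((C ∪ X) ∪ (C ∖ X)) ⊆ ((X ∪ C) ∩ C) ∪ X.

(⊇) Let x ∈ ((X ∪ C) ∩ C) ∪ X. Then either x ∈ X and x ∉ C; or x ∈ C and x ∉ X; or x ∈ X ∩ C. In each case x ∈ ((C ∪ X) ∪ (X ∖ C)) ∪ ((C ∪ X) ∪ (C ∖ X)), so ((X ∪ C) ∩ C) ∪ X ⊆ ((C ∪ X) ∪ (X ∖ C)) ∪ ((C ∪ X) ∪ (C ∖ X)).

Both inclusions hold; the sets are equal.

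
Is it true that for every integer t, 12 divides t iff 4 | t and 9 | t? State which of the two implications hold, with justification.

The forward direction fails; the converse holds.

(⇒) This fails: take t = 12. Certainly 12 ∣ 12, but 9 ∤ 12.

(⇐) Suppose 4 ∣ t and 9 ∣ t. Any common multiple of 4 and 9 is a multiple of their lcm; here gcd(4, 9) = 1, so lcm(4, 9) = 4·9 = 36, so 36 ∣ t. Since 12 ∣ 36, it follows that 12 ∣ t.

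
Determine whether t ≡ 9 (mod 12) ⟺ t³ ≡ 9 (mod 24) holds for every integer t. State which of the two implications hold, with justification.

Only the reverse direction holds.

(⟹) This fails: take t = 21. Then 21 ≡ 9 (mod 12), but 21³ = 9261 ≡ 21 (mod 24), not 9.

(⟸) Conversely, the residues r modulo 24 with r³ ≡ 9 (mod 24) are exactly {9}, and each is ≡ 9 (mod 12).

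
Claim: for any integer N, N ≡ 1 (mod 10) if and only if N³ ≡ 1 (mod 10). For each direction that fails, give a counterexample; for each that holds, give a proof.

Equivalent; both directions hold.

Forward direction. Suppose N ≡ 1 (mod 10). Write N = 10j + 1. Then (10j + 1)³ = 1000j³ + 300j² + 30j + 1 = 10(100j³ + 30j² + 3j) + 1, so N³ ≡ 1 (mod 10).

Converse. Suppose N³ ≡ 1 (mod 10). The only residue r in {0, …, 9} with r³ ≡ 1 (mod 10) is r = 1, so N ≡ 1 (mod 10).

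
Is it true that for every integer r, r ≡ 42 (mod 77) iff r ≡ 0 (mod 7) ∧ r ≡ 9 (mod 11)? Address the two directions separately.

Both implications hold.

(⟹) Suppose r ≡ 42 (mod 77); write r = 77j + 42. Since 7 ∣ 77, reducing mod 7 gives r ≡ 42 ≡ 0 (mod 7); since 11 ∣ 77, reducing mod 11 gives r ≡ 42 ≡ 9 (mod 11).

(⟸) Conversely, if r ≡ 0 (mod 7) and r ≡ 9 (mod 11), then by the Chinese remainder theorem r ≡ 42 (mod 77). This is exactly r ≡ 42 (mod 77).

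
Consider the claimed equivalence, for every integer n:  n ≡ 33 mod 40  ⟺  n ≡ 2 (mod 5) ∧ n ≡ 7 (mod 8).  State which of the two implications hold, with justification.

Neither implication holds.

[⇒] This fails: n = 33 gives 33 ≡ 33 (mod 40) but 33 ≡ 3 (mod 5), so the conjunction on the right does not hold.

[⇐] This fails: n = 7 satisfies both congruences on the right (7 ≡ 2 mod 5 and 7 ≡ 7 mod 8) yet 7 ≡ 7 (mod 40), not 33.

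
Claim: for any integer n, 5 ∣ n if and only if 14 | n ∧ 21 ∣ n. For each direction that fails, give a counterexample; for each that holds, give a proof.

Neither implication holds.

(⟹) This fails: take n = 5. Certainly 5 ∣ 5, but 14 ∤ 5.

(⟸) This fails: take n = 42. Both 14 ∣ 42 and 21 ∣ 42, yet 42 is not a multiple of 5 (since 42 = 8·5 + 2), so 5 ∤ 42.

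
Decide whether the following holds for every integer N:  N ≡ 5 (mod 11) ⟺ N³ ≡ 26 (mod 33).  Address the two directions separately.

Only the reverse direction holds.

(⟸) The residues r modulo 33 with r³ ≡ 26 (mod 33) are exactly {5}, and each is ≡ 5 (mod 11).

(⟹) This fails: take N = 16. Then 16 ≡ 5 (mod 11), but 16³ = 4096 ≡ 4 (mod 33), not 26.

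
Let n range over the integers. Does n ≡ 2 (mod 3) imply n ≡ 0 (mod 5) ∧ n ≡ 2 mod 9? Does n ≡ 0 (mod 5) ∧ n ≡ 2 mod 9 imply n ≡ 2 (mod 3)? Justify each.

[⇒] This fails: n = 32 gives 32 ≡ 2 (mod 3) but 32 ≡ 2 (mod 5), so the conjunction on the right does not hold.

[⇐] Conversely, if n ≡ 0 (mod 5) and n ≡ 2 (mod 9), then by the Chinese remainder theorem n ≡ 20 (mod 45). Since 20 ≡ 2 (mod 3) and 3 ∣ 45, we get n ≡ 2 (mod 3).

(⇒) fails; (⇐) holds.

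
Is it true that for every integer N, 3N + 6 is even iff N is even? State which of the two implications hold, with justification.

(→) Suppose 3N + 6 is even. Since 3 is odd, 3N and N have the same parity, so 3N + 6 ≡ N + 6 (mod 2). As 6 is even, 3N + 6 is even exactly when N is even. Thus N is even.

(←) Conversely, suppose N is even; write N = 2j. Then 3N + 6 = 3·(2j) + 6 = 2·3j + 6, which is even.

Both implications hold.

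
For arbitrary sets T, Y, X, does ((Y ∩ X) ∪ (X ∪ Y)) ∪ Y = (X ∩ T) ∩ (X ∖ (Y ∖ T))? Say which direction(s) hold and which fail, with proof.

(⊆) fails; (⊇) holds.

(⊇) Let x ∈ (X ∩ T) ∩ (X ∖ (Y ∖ T)). Then either x ∈ T ∩ X and x ∉ Y; or x ∈ T ∩ Y ∩ X. In each case x ∈ ((Y ∩ X) ∪ (X ∪ Y)) ∪ Y, so (X ∩ T) ∩ (X ∖ (Y ∖ T)) ⊆ ((Y ∩ X) ∪ (X ∪ Y)) ∪ Y.

(⊆) This inclusion fails. Take T = ∅, Y = {1}, X = ∅; then 1 ∈ ((Y ∩ X) ∪ (X ∪ Y)) ∪ Y but 1 ∉ (X ∩ T) ∩ (X ∖ (Y ∖ T)).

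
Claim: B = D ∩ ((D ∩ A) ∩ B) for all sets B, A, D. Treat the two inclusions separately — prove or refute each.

Forward inclusion. This inclusion fails. Take B = {1}, A = ∅, D = ∅; then 1 ∈ B but 1 ∉ D ∩ ((D ∩ A) ∩ B).

Reverse inclusion. Let x ∈ D ∩ ((D ∩ A) ∩ B). Then x ∈ B ∩ A ∩ D, from which x ∈ B.

The sets are not equal: only the reverse inclusion holds.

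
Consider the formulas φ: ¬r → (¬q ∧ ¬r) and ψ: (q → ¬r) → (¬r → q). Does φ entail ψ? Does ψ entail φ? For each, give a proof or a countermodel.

Neither direction holds.

(⇒) This fails. Under q = F, r = F, the left side is true but the right side is false.

(⇐) This fails. Under q = T, r = F, the left side is false but the right side is true.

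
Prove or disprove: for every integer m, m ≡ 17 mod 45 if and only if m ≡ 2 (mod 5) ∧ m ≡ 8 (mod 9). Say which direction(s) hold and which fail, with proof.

Both directions hold; the statement is true.

Forward direction. Suppose m ≡ 17 (mod 45); write m = 45j + 17. Since 5 ∣ 45, reducing mod 5 gives m ≡ 17 ≡ 2 (mod 5); since 9 ∣ 45, reducing mod 9 gives m ≡ 17 ≡ 8 (mod 9).

Converse. If m ≡ 2 (mod 5) and m ≡ 8 (mod 9), then by the Chinese remainder theorem m ≡ 17 (mod 45). This is exactly m ≡ 17 (mod 45).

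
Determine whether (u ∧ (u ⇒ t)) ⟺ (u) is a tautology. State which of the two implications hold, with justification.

The forward direction holds; the converse fails.

(→) Assume the antecedent. If t is true, the antecedent forces (t = T, u = T), and u holds there. If t is false, the antecedent cannot hold. Either way u holds.

(←) This fails. Under t = F, u = T, the left side is false but the right side is true.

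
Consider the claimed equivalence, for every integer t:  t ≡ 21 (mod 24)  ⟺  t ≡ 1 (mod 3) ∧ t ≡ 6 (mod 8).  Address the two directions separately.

(⇒) fails and (⇐) fails.

Forward direction. This fails: t = 21 gives 21 ≡ 21 (mod 24) but 21 ≡ 0 (mod 3), so the conjunction on the right does not hold.

Converse. This fails: t = 22 satisfies both congruences on the right (22 ≡ 1 mod 3 and 22 ≡ 6 mod 8) yet 22 ≡ 22 (mod 24), not 21.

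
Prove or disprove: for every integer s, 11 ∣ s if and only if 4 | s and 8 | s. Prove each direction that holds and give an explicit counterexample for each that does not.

Neither direction holds.

Forward direction. This fails: take s = 11. Certainly 11 ∣ 11, but 4 ∤ 11.

Converse. This fails: take s = 8. Both 4 ∣ 8 and 8 ∣ 8, yet 8 is not a multiple of 11 (since 8 = 0·11 + 8), so 11 ∤ 8.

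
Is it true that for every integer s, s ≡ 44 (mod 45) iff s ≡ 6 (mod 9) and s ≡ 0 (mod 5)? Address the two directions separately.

(⇒) This fails: s = 44 gives 44 ≡ 44 (mod 45) but 44 ≡ 8 (mod 9), so the conjunction on the right does not hold.

(⇐) This fails: s = 15 satisfies both congruences on the right (15 ≡ 6 mod 9 and 15 ≡ 0 mod 5) yet 15 ≡ 15 (mod 45), not 44.

(⇒) fails and (⇐) fails.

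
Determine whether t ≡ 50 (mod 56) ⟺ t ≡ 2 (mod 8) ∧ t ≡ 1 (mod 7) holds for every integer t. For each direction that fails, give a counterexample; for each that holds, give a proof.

Both directions hold.

[⇒] Suppose t ≡ 50 (mod 56); write t = 56j + 50. Since 8 ∣ 56, reducing mod 8 gives t ≡ 50 ≡ 2 (mod 8); since 7 ∣ 56, reducing mod 7 gives t ≡ 50 ≡ 1 (mod 7).

[⇐] Conversely, if t ≡ 2 (mod 8) and t ≡ 1 (mod 7), then by the Chinese remainder theorem t ≡ 50 (mod 56). This is exactly t ≡ 50 (mod 56).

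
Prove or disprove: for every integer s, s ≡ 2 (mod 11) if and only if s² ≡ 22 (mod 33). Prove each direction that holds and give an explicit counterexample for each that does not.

Neither direction holds.

(→) This fails: take s = 2. Then 2 ≡ 2 (mod 11), but 2² = 4 ≡ 4 (mod 33), not 22.

(←) This fails: take s = 11. Then 11² = 121 ≡ 22 (mod 33), yet 11 ≡ 0 (mod 11), not 2.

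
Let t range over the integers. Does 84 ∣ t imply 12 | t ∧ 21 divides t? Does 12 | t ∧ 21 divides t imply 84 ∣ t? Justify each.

Equivalent; both directions hold.

(→) If 84 ∣ t, write t = 84q. Since 84 = 7·12, t = 12·(7q), so 12 ∣ t; and since 84 = 4·21, t = 21·(4q), so 21 ∣ t.

(←) Suppose 12 ∣ t and 21 ∣ t. Any common multiple of 12 and 21 is a multiple of their lcm; here lcm(12, 21) = 12·21/gcd(12, 21) = 252/3 = 84, so 84 ∣ t.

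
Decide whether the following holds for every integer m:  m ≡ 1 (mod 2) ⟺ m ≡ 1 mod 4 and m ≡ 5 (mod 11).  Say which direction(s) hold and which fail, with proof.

[⇐] If m ≡ 1 (mod 4) and m ≡ 5 (mod 11), then by the Chinese remainder theorem m ≡ 5 (mod 44). Since 5 ≡ 1 (mod 2) and 2 ∣ 44, we get m ≡ 1 (mod 2).

[⇒] This fails: m = 1 gives 1 ≡ 1 (mod 2) but 1 ≡ 1 (mod 11), so the conjunction on the right does not hold.

Only the reverse direction holds.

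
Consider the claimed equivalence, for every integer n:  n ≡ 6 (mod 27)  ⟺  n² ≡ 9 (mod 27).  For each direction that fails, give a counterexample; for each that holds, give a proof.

[⇒] Suppose n ≡ 6 (mod 27). Write n = 27j + 6. Then (27j + 6)² = 729j² + 324j + 36 = 27(27j² + 12j + 1) + 9, so n² ≡ 9 (mod 27).

[⇐] This fails: take n = 3. Then 3² = 9 ≡ 9 (mod 27), yet 3 ≡ 3 (mod 27), not 6.

Only the forward direction holds.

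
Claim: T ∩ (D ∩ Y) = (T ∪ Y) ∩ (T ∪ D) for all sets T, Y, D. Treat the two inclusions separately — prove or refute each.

(⊆) Let x ∈ T ∩ (D ∩ Y). Then x ∈ T ∩ Y ∩ D, from which x ∈ (T ∪ Y) ∩ (T ∪ D).

(⊇) This inclusion fails. Take T = {1}, Y = ∅, D = ∅; then 1 ∈ (T ∪ Y) ∩ (T ∪ D) but 1 ∉ T ∩ (D ∩ Y).

(⊆) holds; (⊇) fails.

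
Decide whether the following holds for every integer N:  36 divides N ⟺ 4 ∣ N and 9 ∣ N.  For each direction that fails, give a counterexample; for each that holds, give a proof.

Forward direction. If 36 ∣ N, write N = 36q. Since 36 = 9·4, N = 4·(9q), so 4 ∣ N; and since 36 = 4·9, N = 9·(4q), so 9 ∣ N.

Converse. Suppose 4 ∣ N and 9 ∣ N. Any common multiple of 4 and 9 is a multiple of their lcm; here gcd(4, 9) = 1, so lcm(4, 9) = 4·9 = 36, so 36 ∣ N.

Both implications hold.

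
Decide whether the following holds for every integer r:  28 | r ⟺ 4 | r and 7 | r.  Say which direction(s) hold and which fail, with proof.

(→) If 28 ∣ r, write r = 28q. Since 28 = 7·4, r = 4·(7q), so 4 ∣ r; and since 28 = 4·7, r = 7·(4q), so 7 ∣ r.

(←) Suppose 4 ∣ r and 7 ∣ r. Any common multiple of 4 and 7 is a multiple of their lcm; here gcd(4, 7) = 1, so lcm(4, 7) = 4·7 = 28, so 28 ∣ r.

Both implications hold.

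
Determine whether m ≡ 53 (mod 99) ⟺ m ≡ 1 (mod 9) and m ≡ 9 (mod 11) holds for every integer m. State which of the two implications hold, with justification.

Neither direction holds.

(⇒) This fails: m = 53 gives 53 ≡ 53 (mod 99) but 53 ≡ 8 (mod 9), so the conjunction on the right does not hold.

(⇐) This fails: m = 64 satisfies both congruences on the right (64 ≡ 1 mod 9 and 64 ≡ 9 mod 11) yet 64 ≡ 64 (mod 99), not 53.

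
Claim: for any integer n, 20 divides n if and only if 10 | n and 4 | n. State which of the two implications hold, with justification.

(→) If 20 ∣ n, write n = 20q. Since 20 = 2·10, n = 10·(2q), so 10 ∣ n; and since 20 = 5·4, n = 4·(5q), so 4 ∣ n.

(←) Suppose 10 ∣ n and 4 ∣ n. Any common multiple of 10 and 4 is a multiple of their lcm; here lcm(10, 4) = 10·4/gcd(10, 4) = 40/2 = 20, so 20 ∣ n.

Both directions hold; the statement is true.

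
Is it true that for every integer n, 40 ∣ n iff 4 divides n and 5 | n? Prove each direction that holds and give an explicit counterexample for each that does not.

Only the forward implication holds.

[⇒] If 40 ∣ n, write n = 40q. Since 40 = 10·4, n = 4·(10q), so 4 ∣ n; and since 40 = 8·5, n = 5·(8q), so 5 ∣ n.

[⇐] This fails: take n = 20. Both 4 ∣ 20 and 5 ∣ 20, yet 20 is not a multiple of 40 (since 20 = 0·40 + 20), so 40 ∤ 20.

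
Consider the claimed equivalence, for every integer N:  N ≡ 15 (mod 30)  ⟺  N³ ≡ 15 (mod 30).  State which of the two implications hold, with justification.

(⟸) Suppose N³ ≡ 15 (mod 30). The only residue r in {0, …, 29} with r³ ≡ 15 (mod 30) is r = 15, so N ≡ 15 (mod 30).

(⟹) Suppose N ≡ 15 (mod 30). Write N = 30j + 15. Then (30j + 15)³ = 27000j³ + 40500j² + 20250j + 3375 = 30(900j³ + 1350j² + 675j + 112) + 15, so N³ ≡ 15 (mod 30).

Both directions hold.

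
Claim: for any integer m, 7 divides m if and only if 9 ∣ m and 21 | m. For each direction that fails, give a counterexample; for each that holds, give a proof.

(⟹) This fails: take m = 7. Certainly 7 ∣ 7, but 9 ∤ 7.

(⟸) Suppose 9 ∣ m and 21 ∣ m. Any common multiple of 9 and 21 is a multiple of their lcm; here lcm(9, 21) = 9·21/gcd(9, 21) = 189/3 = 63, so 63 ∣ m. Since 7 ∣ 63, it follows that 7 ∣ m.

(⇒) fails; (⇐) holds.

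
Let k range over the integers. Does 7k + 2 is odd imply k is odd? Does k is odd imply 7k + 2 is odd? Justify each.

(⇒) Suppose 7k + 2 is odd. Since 7 is odd, 7k and k have the same parity, so 7k + 2 ≡ k + 2 (mod 2). As 2 is even, 7k + 2 is odd exactly when k is odd. Thus k is odd.

(⇐) Conversely, suppose k is odd; write k = 2j + 1. Then 7k + 2 = 7·(2j + 1) + 2 = 2·7j + 9, which is odd.

The biconditional holds.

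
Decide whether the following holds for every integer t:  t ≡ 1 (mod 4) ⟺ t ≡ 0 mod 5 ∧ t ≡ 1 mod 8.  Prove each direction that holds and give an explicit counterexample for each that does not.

Not equivalent: only (⇐) holds.

[⇒] This fails: t = 1 gives 1 ≡ 1 (mod 4) but 1 ≡ 1 (mod 5), so the conjunction on the right does not hold.

[⇐] Conversely, if t ≡ 0 (mod 5) and t ≡ 1 (mod 8), then by the Chinese remainder theorem t ≡ 25 (mod 40). Since 25 ≡ 1 (mod 4) and 4 ∣ 40, we get t ≡ 1 (mod 4).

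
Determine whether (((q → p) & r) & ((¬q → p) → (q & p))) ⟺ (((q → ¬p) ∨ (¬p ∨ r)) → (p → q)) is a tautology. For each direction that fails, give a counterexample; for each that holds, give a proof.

Not equivalent: only (⇒) holds.

(→) Assume the antecedent. If p is true, the antecedent forces (p = T, q = T, r = T), and the consequent holds there. If p is false, the consequent reduces to true regardless of the other variables. Either way the consequent holds.

(←) This fails. Under p = F, q = F, r = F, the left side is false but the right side is true.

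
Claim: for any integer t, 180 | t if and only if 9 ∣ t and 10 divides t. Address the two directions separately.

[⇐] This fails: take t = 90. Both 9 ∣ 90 and 10 ∣ 90, yet 90 is not a multiple of 180 (since 90 = 0·180 + 90), so 180 ∤ 90.

[⇒] If 180 ∣ t, write t = 180q. Since 180 = 20·9, t = 9·(20q), so 9 ∣ t; and since 180 = 18·10, t = 10·(18q), so 10 ∣ t.

Only the forward direction holds.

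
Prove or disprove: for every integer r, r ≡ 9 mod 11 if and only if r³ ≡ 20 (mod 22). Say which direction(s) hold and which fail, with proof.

[⇒] This fails: take r = 9. Then 9 ≡ 9 (mod 11), but 9³ = 729 ≡ 3 (mod 22), not 20.

[⇐] This fails: take r = 4. Then 4³ = 64 ≡ 20 (mod 22), yet 4 ≡ 4 (mod 11), not 9.

Both directions fail.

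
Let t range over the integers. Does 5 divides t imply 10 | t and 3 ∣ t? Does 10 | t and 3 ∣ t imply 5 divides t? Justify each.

Only the reverse direction holds.

(→) This fails: take t = 5. Certainly 5 ∣ 5, but 10 ∤ 5.

(←) Suppose 10 ∣ t and 3 ∣ t. Any common multiple of 10 and 3 is a multiple of their lcm; here gcd(10, 3) = 1, so lcm(10, 3) = 10·3 = 30, so 30 ∣ t. Since 5 ∣ 30, it follows that 5 ∣ t.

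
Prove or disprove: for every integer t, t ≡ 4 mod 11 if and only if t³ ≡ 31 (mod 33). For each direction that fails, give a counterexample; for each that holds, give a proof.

(⟸) The residues r modulo 33 with r³ ≡ 31 (mod 33) are exactly {4}, and each is ≡ 4 (mod 11).

(⟹) This fails: take t = 15. Then 15 ≡ 4 (mod 11), but 15³ = 3375 ≡ 9 (mod 33), not 31.

Only the reverse direction holds.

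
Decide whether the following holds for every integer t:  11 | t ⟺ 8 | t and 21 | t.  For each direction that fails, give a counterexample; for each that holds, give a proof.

(⇒) fails and (⇐) fails.

(→) This fails: take t = 11. Certainly 11 ∣ 11, but 8 ∤ 11.

(←) This fails: take t = 168. Both 8 ∣ 168 and 21 ∣ 168, yet 168 is not a multiple of 11 (since 168 = 15·11 + 3), so 11 ∤ 168.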